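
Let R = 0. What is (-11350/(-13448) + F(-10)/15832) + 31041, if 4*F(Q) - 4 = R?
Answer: 826134972603/26613592 ≈ 31042.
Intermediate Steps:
F(Q) = 1 (F(Q) = 1 + (1/4)*0 = 1 + 0 = 1)
(-11350/(-13448) + F(-10)/15832) + 31041 = (-11350/(-13448) + 1/15832) + 31041 = (-11350*(-1/13448) + 1*(1/15832)) + 31041 = (5675/6724 + 1/15832) + 31041 = 22463331/26613592 + 31041 = 826134972603/26613592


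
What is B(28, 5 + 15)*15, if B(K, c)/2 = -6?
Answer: -180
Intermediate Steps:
B(K, c) = -12 (B(K, c) = 2*(-6) = -12)
B(28, 5 + 15)*15 = -12*15 = -180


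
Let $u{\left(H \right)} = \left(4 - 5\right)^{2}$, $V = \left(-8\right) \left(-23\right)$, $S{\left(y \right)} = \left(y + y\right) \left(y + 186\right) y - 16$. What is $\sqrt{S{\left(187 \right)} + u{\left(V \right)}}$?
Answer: $\sqrt{26086859} \approx 5107.5$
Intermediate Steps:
$S{\left(y \right)} = -16 + 2 y^{2} \left(186 + y\right)$ ($S{\left(y \right)} = 2 y \left(186 + y\right) y - 16 = 2 y^{2} \left(186 + y\right) - 16 = -16 + 2 y^{2} \left(186 + y\right)$)
$V = 184$
$u{\left(H \right)} = 1$ ($u{\left(H \right)} = \left(-1\right)^{2} = 1$)
$\sqrt{S{\left(187 \right)} + u{\left(V \right)}} = \sqrt{\left(-16 + 2 \cdot 187^{3} + 372 \cdot 187^{2}\right) + 1} = \sqrt{\left(-16 + 2 \cdot 6539203 + 372 \cdot 34969\right) + 1} = \sqrt{\left(-16 + 13078406 + 13008468\right) + 1} = \sqrt{26086858 + 1} = \sqrt{26086859}$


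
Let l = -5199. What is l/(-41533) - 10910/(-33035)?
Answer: 124974799/274408531 ≈ 0.45543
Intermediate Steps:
l/(-41533) - 10910/(-33035) = -5199/(-41533) - 10910/(-33035) = -5199*(-1/41533) - 10910*(-1/33035) = 5199/41533 + 2182/6607 = 124974799/274408531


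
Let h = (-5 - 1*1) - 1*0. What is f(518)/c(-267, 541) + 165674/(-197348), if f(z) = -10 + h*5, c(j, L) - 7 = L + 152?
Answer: -3096643/3453590 ≈ -0.89664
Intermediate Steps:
h = -6 (h = (-5 - 1) + 0 = -6 + 0 = -6)
c(j, L) = 159 + L (c(j, L) = 7 + (L + 152) = 7 + (152 + L) = 159 + L)
f(z) = -40 (f(z) = -10 - 6*5 = -10 - 30 = -40)
f(518)/c(-267, 541) + 165674/(-197348) = -40/(159 + 541) + 165674/(-197348) = -40/700 + 165674*(-1/197348) = -40*1/700 - 82837/98674 = -2/35 - 82837/98674 = -3096643/3453590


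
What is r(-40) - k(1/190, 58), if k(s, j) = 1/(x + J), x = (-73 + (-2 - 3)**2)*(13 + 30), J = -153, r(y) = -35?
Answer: -77594/2217 ≈ -35.000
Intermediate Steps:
x = -2064 (x = (-73 + (-5)**2)*43 = (-73 + 25)*43 = -48*43 = -2064)
k(s, j) = -1/2217 (k(s, j) = 1/(-2064 - 153) = 1/(-2217) = -1/2217)
r(-40) - k(1/190, 58) = -35 - 1*(-1/2217) = -35 + 1/2217 = -77594/2217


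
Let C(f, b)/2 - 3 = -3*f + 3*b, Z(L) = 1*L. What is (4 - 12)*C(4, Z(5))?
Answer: -96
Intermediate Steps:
Z(L) = L
C(f, b) = 6 - 6*f + 6*b (C(f, b) = 6 + 2*(-3*f + 3*b) = 6 + (-6*f + 6*b) = 6 - 6*f + 6*b)
(4 - 12)*C(4, Z(5)) = (4 - 12)*(6 - 6*4 + 6*5) = -8*(6 - 24 + 30) = -8*12 = -96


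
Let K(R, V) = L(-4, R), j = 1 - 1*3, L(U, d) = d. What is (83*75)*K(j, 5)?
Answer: -12450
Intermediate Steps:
j = -2 (j = 1 - 3 = -2)
K(R, V) = R
(83*75)*K(j, 5) = (83*75)*(-2) = 6225*(-2) = -12450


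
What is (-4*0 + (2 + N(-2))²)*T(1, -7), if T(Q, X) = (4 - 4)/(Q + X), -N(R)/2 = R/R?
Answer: 0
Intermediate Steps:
N(R) = -2 (N(R) = -2*R/R = -2*1 = -2)
T(Q, X) = 0 (T(Q, X) = 0/(Q + X) = 0)
(-4*0 + (2 + N(-2))²)*T(1, -7) = (-4*0 + (2 - 2)²)*0 = (0 + 0²)*0 = (0 + 0)*0 = 0*0 = 0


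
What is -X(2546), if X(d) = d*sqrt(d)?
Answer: -2546*sqrt(2546) ≈ -1.2847e+5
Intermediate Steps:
X(d) = d**(3/2)
-X(2546) = -2546**(3/2) = -2546*sqrt(2546)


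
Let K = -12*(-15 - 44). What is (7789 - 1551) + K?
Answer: 6946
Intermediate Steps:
K = 708 (K = -12*(-59) = 708)
(7789 - 1551) + K = (7789 - 1551) + 708 = 6238 + 708 = 6946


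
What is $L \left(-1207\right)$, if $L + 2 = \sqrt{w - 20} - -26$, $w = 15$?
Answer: $-28968 - 1207 i \sqrt{5} \approx -28968.0 - 2698.9 i$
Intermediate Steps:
$L = 24 + i \sqrt{5}$ ($L = -2 + \left(\sqrt{15 - 20} - -26\right) = -2 + \left(\sqrt{-5} + 26\right) = -2 + \left(i \sqrt{5} + 26\right) = -2 + \left(26 + i \sqrt{5}\right) = 24 + i \sqrt{5} \approx 24.0 + 2.2361 i$)
$L \left(-1207\right) = \left(24 + i \sqrt{5}\right) \left(-1207\right) = -28968 - 1207 i \sqrt{5}$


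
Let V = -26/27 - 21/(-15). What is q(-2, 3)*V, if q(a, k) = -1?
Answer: -59/135 ≈ -0.43704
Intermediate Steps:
V = 59/135 (V = -26*1/27 - 21*(-1/15) = -26/27 + 7/5 = 59/135 ≈ 0.43704)
q(-2, 3)*V = -1*59/135 = -59/135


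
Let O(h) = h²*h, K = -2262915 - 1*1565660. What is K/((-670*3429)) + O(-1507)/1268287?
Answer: -1571606291386493/582760120482 ≈ -2696.8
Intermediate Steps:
K = -3828575 (K = -2262915 - 1565660 = -3828575)
O(h) = h³
K/((-670*3429)) + O(-1507)/1268287 = -3828575/((-670*3429)) + (-1507)³/1268287 = -3828575/(-2297430) - 3422470843*1/1268287 = -3828575*(-1/2297430) - 3422470843/1268287 = 765715/459486 - 3422470843/1268287 = -1571606291386493/582760120482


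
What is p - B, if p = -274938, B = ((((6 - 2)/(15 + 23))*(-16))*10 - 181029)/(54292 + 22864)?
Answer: -403045770361/1465964 ≈ -2.7494e+5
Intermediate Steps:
B = -3439871/1465964 (B = (((4/38)*(-16))*10 - 181029)/77156 = (((4*(1/38))*(-16))*10 - 181029)*(1/77156) = (((2/19)*(-16))*10 - 181029)*(1/77156) = (-32/19*10 - 181029)*(1/77156) = (-320/19 - 181029)*(1/77156) = -3439871/19*1/77156 = -3439871/1465964 ≈ -2.3465)
p - B = -274938 - 1*(-3439871/1465964) = -274938 + 3439871/1465964 = -403045770361/1465964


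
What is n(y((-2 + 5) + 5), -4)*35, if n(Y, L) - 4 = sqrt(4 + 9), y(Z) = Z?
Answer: 140 + 35*sqrt(13) ≈ 266.19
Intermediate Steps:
n(Y, L) = 4 + sqrt(13) (n(Y, L) = 4 + sqrt(4 + 9) = 4 + sqrt(13))
n(y((-2 + 5) + 5), -4)*35 = (4 + sqrt(13))*35 = 140 + 35*sqrt(13)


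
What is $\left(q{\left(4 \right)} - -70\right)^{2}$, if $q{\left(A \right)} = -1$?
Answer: $4761$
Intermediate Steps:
$\left(q{\left(4 \right)} - -70\right)^{2} = \left(-1 - -70\right)^{2} = \left(-1 + 70\right)^{2} = 69^{2} = 4761$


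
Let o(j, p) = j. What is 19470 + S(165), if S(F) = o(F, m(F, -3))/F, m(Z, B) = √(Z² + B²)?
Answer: 19471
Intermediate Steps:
m(Z, B) = √(B² + Z²)
S(F) = 1 (S(F) = F/F = 1)
19470 + S(165) = 19470 + 1 = 19471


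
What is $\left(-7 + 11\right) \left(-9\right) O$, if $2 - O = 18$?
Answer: $576$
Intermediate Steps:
$O = -16$ ($O = 2 - 18 = -16$)
$\left(-7 + 11\right) \left(-9\right) O = \left(-7 + 11\right) \left(-9\right) \left(-16\right) = 4 \left(-9\right) \left(-16\right) = \left(-36\right) \left(-16\right) = 576$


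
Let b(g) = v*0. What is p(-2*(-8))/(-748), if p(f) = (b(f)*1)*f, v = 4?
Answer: 0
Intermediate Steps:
b(g) = 0 (b(g) = 4*0 = 0)
p(f) = 0 (p(f) = (0*1)*f = 0*f = 0)
p(-2*(-8))/(-748) = 0/(-748) = 0*(-1/748) = 0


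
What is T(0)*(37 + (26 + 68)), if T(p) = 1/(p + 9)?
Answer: 131/9 ≈ 14.556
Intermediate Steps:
T(p) = 1/(9 + p)
T(0)*(37 + (26 + 68)) = (37 + (26 + 68))/(9 + 0) = (37 + 94)/9 = (⅑)*131 = 131/9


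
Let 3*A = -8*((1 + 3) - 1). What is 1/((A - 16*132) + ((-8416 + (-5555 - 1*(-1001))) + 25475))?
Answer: 1/10385 ≈ 9.6293e-5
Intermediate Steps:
A = -8 (A = (-8*((1 + 3) - 1))/3 = (-8*(4 - 1))/3 = (-8*3)/3 = (⅓)*(-24) = -8)
1/((A - 16*132) + ((-8416 + (-5555 - 1*(-1001))) + 25475)) = 1/((-8 - 16*132) + ((-8416 + (-5555 - 1*(-1001))) + 25475)) = 1/((-8 - 2112) + ((-8416 + (-5555 + 1001)) + 25475)) = 1/(-2120 + ((-8416 - 4554) + 25475)) = 1/(-2120 + (-12970 + 25475)) = 1/(-2120 + 12505) = 1/10385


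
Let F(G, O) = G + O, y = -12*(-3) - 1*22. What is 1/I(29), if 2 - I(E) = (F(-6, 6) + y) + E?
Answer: -1/41 ≈ -0.024390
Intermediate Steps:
y = 14 (y = 36 - 22 = 14)
I(E) = -12 - E (I(E) = 2 - (((-6 + 6) + 14) + E) = 2 - ((0 + 14) + E) = 2 - (14 + E) = 2 + (-14 - E) = -12 - E)
1/I(29) = 1/(-12 - 1*29) = 1/(-12 - 29) = 1/(-41) = -1/41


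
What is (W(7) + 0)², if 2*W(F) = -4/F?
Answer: 4/49 ≈ 0.081633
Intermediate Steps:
W(F) = -2/F (W(F) = (-4/F)/2 = -2/F)
(W(7) + 0)² = (-2/7 + 0)² = (-2/7)² = 4/49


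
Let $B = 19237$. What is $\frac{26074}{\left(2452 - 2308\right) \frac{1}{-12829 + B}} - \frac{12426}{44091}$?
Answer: $\frac{17052822079}{14697} \approx 1.1603 \cdot 10^{6}$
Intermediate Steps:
$\frac{26074}{\left(2452 - 2308\right) \frac{1}{-12829 + B}} - \frac{12426}{44091} = \frac{26074}{\left(2452 - 2308\right) \frac{1}{-12829 + 19237}} - \frac{12426}{44091} = \frac{26074}{144 \cdot \frac{1}{6408}} - \frac{4142}{14697} = \frac{26074}{\frac{2}{89}} - \frac{4142}{14697} = 26074 \cdot \frac{89}{2} - \frac{4142}{14697} = 1160293 - \frac{4142}{14697} = \frac{17052822079}{14697}$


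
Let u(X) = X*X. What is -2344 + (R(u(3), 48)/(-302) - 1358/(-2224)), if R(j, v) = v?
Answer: -393509887/167912 ≈ -2343.5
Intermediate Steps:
u(X) = X²
-2344 + (R(u(3), 48)/(-302) - 1358/(-2224)) = -2344 + (48/(-302) - 1358/(-2224)) = -2344 + (48*(-1/302) - 1358*(-1/2224)) = -2344 + (-24/151 + 679/1112) = -2344 + 75841/167912 = -393509887/167912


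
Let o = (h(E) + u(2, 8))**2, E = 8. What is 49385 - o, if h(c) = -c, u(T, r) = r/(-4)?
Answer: 49285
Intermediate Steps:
u(T, r) = -r/4 (u(T, r) = r*(-1/4) = -r/4)
o = 100 (o = (-1*8 - 1/4*8)**2 = (-8 - 2)**2 = (-10)**2 = 100)
49385 - o = 49385 - 1*100 = 49385 - 100 = 49285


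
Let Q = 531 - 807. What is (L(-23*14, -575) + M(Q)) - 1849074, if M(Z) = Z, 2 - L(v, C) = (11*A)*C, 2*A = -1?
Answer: -3705021/2 ≈ -1.8525e+6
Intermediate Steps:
A = -½ (A = (½)*(-1) = -½ ≈ -0.50000)
L(v, C) = 2 + 11*C/2 (L(v, C) = 2 - 11*(-½)*C = 2 - (-11)*C/2 = 2 + 11*C/2)
Q = -276
(L(-23*14, -575) + M(Q)) - 1849074 = ((2 + (11/2)*(-575)) - 276) - 1849074 = ((2 - 6325/2) - 276) - 1849074 = (-6321/2 - 276) - 1849074 = -6873/2 - 1849074 = -3705021/2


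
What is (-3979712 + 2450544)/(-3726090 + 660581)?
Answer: 1529168/3065509 ≈ 0.49883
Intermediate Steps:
(-3979712 + 2450544)/(-3726090 + 660581) = -1529168/(-3065509) = -1529168*(-1/3065509) = 1529168/3065509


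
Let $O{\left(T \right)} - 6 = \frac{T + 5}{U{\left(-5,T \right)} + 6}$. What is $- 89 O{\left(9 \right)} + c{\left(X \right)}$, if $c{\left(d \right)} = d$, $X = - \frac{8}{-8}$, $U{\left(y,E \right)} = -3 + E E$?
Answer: $- \frac{3287}{6} \approx -547.83$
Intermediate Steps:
$U{\left(y,E \right)} = -3 + E^{2}$
$X = 1$ ($X = \left(-8\right) \left(- \frac{1}{8}\right) = 1$)
$O{\left(T \right)} = 6 + \frac{5 + T}{3 + T^{2}}$ ($O{\left(T \right)} = 6 + \frac{T + 5}{\left(-3 + T^{2}\right) + 6} = 6 + \frac{5 + T}{3 + T^{2}}$)
$- 89 O{\left(9 \right)} + c{\left(X \right)} = - 89 \frac{23 + 9 + 6 \cdot 9^{2}}{3 + 9^{2}} + 1 = - 89 \frac{23 + 9 + 6 \cdot 81}{3 + 81} + 1 = - 89 \frac{23 + 9 + 486}{84} + 1 = - 89 \cdot \frac{1}{84} \cdot 518 + 1 = \left(-89\right) \frac{37}{6} + 1 = - \frac{3293}{6} + 1 = - \frac{3287}{6}$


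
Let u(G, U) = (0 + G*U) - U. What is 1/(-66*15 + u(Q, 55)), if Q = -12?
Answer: -1/1705 ≈ -0.00058651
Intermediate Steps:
u(G, U) = -U + G*U (u(G, U) = G*U - U = -U + G*U)
1/(-66*15 + u(Q, 55)) = 1/(-66*15 + 55*(-1 - 12)) = 1/(-990 + 55*(-13)) = 1/(-990 - 715) = 1/(-1705) = -1/1705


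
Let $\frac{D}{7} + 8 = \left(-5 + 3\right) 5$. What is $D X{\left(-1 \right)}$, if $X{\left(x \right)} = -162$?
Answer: $20412$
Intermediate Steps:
$D = -126$ ($D = -56 + 7 \left(-5 + 3\right) 5 = -56 + 7 \left(\left(-2\right) 5\right) = -56 + 7 \left(-10\right) = -56 - 70 = -126$)
$D X{\left(-1 \right)} = \left(-126\right) \left(-162\right) = 20412$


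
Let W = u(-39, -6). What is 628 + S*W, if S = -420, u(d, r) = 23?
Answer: -9032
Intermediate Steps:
W = 23
628 + S*W = 628 - 420*23 = 628 - 9660 = -9032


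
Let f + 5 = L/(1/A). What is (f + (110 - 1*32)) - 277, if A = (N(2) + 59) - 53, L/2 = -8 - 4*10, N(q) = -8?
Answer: -12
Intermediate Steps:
L = -96 (L = 2*(-8 - 4*10) = 2*(-8 - 40) = 2*(-48) = -96)
A = -2 (A = (-8 + 59) - 53 = 51 - 53 = -2)
f = 187 (f = -5 - 96/(1/(-2)) = -5 - 96/(-1/2) = -5 - 96*(-2) = -5 + 192 = 187)
(f + (110 - 1*32)) - 277 = (187 + (110 - 1*32)) - 277 = (187 + (110 - 32)) - 277 = (187 + 78) - 277 = 265 - 277 = -12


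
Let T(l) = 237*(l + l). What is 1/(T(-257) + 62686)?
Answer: -1/59132 ≈ -1.6911e-5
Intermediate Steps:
T(l) = 474*l (T(l) = 237*(2*l) = 474*l)
1/(T(-257) + 62686) = 1/(474*(-257) + 62686) = 1/(-121818 + 62686) = 1/(-59132) = -1/59132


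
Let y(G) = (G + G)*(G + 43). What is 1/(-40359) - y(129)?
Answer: -1790970985/40359 ≈ -44376.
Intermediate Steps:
y(G) = 2*G*(43 + G) (y(G) = (2*G)*(43 + G) = 2*G*(43 + G))
1/(-40359) - y(129) = 1/(-40359) - 2*129*(43 + 129) = -1/40359 - 2*129*172 = -1/40359 - 1*44376 = -1/40359 - 44376 = -1790970985/40359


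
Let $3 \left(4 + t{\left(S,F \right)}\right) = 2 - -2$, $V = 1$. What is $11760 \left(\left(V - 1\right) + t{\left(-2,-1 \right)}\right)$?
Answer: $-31360$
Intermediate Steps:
$t{\left(S,F \right)} = - \frac{8}{3}$ ($t{\left(S,F \right)} = -4 + \frac{2 - -2}{3} = -4 + \frac{2 + 2}{3} = -4 + \frac{1}{3} \cdot 4 = -4 + \frac{4}{3} = - \frac{8}{3}$)
$11760 \left(\left(V - 1\right) + t{\left(-2,-1 \right)}\right) = 11760 \left(\left(1 - 1\right) - \frac{8}{3}\right) = 11760 \left(0 - \frac{8}{3}\right) = 11760 \left(- \frac{8}{3}\right) = -31360$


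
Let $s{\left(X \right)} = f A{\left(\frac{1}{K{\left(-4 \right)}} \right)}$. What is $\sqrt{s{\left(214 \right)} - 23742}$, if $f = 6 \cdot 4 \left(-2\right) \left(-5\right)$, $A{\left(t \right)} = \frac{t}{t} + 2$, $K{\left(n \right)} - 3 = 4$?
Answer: $3 i \sqrt{2558} \approx 151.73 i$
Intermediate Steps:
$K{\left(n \right)} = 7$ ($K{\left(n \right)} = 3 + 4 = 7$)
$A{\left(t \right)} = 3$ ($A{\left(t \right)} = 1 + 2 = 3$)
$f = 240$ ($f = 24 \left(-2\right) \left(-5\right) = \left(-48\right) \left(-5\right) = 240$)
$s{\left(X \right)} = 720$ ($s{\left(X \right)} = 240 \cdot 3 = 720$)
$\sqrt{s{\left(214 \right)} - 23742} = \sqrt{720 - 23742} = \sqrt{-23022} = 3 i \sqrt{2558}$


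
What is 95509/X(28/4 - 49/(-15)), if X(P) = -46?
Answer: -95509/46 ≈ -2076.3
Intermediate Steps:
95509/X(28/4 - 49/(-15)) = 95509/(-46) = 95509*(-1/46) = -95509/46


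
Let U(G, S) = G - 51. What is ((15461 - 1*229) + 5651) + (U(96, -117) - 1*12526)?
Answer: 8402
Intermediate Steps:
U(G, S) = -51 + G
((15461 - 1*229) + 5651) + (U(96, -117) - 1*12526) = ((15461 - 1*229) + 5651) + ((-51 + 96) - 1*12526) = ((15461 - 229) + 5651) + (45 - 12526) = (15232 + 5651) - 12481 = 20883 - 12481 = 8402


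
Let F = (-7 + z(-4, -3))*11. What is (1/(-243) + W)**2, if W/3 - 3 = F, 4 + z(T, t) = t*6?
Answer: 53068033225/59049 ≈ 8.9871e+5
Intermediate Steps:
z(T, t) = -4 + 6*t (z(T, t) = -4 + t*6 = -4 + 6*t)
F = -319 (F = (-7 + (-4 + 6*(-3)))*11 = (-7 + (-4 - 18))*11 = (-7 - 22)*11 = -29*11 = -319)
W = -948 (W = 9 + 3*(-319) = 9 - 957 = -948)
(1/(-243) + W)**2 = (1/(-243) - 948)**2 = (-1/243 - 948)**2 = (-230365/243)**2 = 53068033225/59049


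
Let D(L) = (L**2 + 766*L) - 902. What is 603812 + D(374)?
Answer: 1029270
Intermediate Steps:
D(L) = -902 + L**2 + 766*L
603812 + D(374) = 603812 + (-902 + 374**2 + 766*374) = 603812 + (-902 + 139876 + 286484) = 603812 + 425458 = 1029270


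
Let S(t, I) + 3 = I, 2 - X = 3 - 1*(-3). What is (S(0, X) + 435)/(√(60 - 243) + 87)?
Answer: 3103/646 - 107*I*√183/1938 ≈ 4.8034 - 0.74689*I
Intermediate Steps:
X = -4 (X = 2 - (3 - 1*(-3)) = 2 - (3 + 3) = 2 - 1*6 = 2 - 6 = -4)
S(t, I) = -3 + I
(S(0, X) + 435)/(√(60 - 243) + 87) = ((-3 - 4) + 435)/(√(60 - 243) + 87) = (-7 + 435)/(√(-183) + 87) = 428/(I*√183 + 87) = 428/(87 + I*√183)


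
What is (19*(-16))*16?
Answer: -4864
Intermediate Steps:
(19*(-16))*16 = -304*16 = -4864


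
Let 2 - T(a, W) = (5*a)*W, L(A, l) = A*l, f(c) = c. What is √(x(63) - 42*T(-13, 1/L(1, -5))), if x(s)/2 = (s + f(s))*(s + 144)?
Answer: 7*√1074 ≈ 229.40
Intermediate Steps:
T(a, W) = 2 - 5*W*a (T(a, W) = 2 - 5*a*W = 2 - 5*W*a)
x(s) = 4*s*(144 + s) (x(s) = 2*((s + s)*(s + 144)) = 2*((2*s)*(144 + s)) = 2*(2*s*(144 + s)) = 4*s*(144 + s))
√(x(63) - 42*T(-13, 1/L(1, -5))) = √(4*63*(144 + 63) - 42*(2 - 5*(-13)/1*(-5))) = √(4*63*207 - 42*(2 - 5*(-13)/(-5))) = √(52164 - 42*(2 - 5*(-⅕)*(-13))) = √(52164 - 42*(2 - 13)) = √(52164 - 42*(-11)) = √(52164 + 462) = √52626 = 7*√1074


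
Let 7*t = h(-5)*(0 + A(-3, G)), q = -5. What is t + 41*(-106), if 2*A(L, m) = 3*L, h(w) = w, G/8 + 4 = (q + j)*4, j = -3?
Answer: -60799/14 ≈ -4342.8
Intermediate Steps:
G = -288 (G = -32 + 8*((-5 - 3)*4) = -32 + 8*(-8*4) = -32 + 8*(-32) = -32 - 256 = -288)
A(L, m) = 3*L/2 (A(L, m) = (3*L)/2 = 3*L/2)
t = 45/14 (t = (-5*(0 + (3/2)*(-3)))/7 = (-5*(0 - 9/2))/7 = (-5*(-9/2))/7 = (⅐)*(45/2) = 45/14 ≈ 3.2143)
t + 41*(-106) = 45/14 + 41*(-106) = 45/14 - 4346 = -60799/14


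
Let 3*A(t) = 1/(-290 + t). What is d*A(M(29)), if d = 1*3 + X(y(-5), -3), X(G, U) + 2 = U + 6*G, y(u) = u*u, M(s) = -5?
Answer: -148/885 ≈ -0.16723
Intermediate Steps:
y(u) = u²
A(t) = 1/(3*(-290 + t))
X(G, U) = -2 + U + 6*G (X(G, U) = -2 + (U + 6*G) = -2 + U + 6*G)
d = 148 (d = 1*3 + (-2 - 3 + 6*(-5)²) = 3 + (-2 - 3 + 6*25) = 3 + (-2 - 3 + 150) = 3 + 145 = 148)
d*A(M(29)) = 148*(1/(3*(-290 - 5))) = 148*((⅓)/(-295)) = 148*((⅓)*(-1/295)) = 148*(-1/885) = -148/885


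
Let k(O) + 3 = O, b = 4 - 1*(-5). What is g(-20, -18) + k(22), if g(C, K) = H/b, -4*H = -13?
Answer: 697/36 ≈ 19.361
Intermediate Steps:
b = 9 (b = 4 + 5 = 9)
H = 13/4 (H = -1/4*(-13) = 13/4 ≈ 3.2500)
k(O) = -3 + O
g(C, K) = 13/36 (g(C, K) = (13/4)/9 = (13/4)*(1/9) = 13/36)
g(-20, -18) + k(22) = 13/36 + (-3 + 22) = 13/36 + 19 = 697/36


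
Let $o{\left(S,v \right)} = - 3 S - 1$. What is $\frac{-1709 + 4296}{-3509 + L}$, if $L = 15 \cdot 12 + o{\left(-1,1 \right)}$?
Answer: $- \frac{2587}{3327} \approx -0.77758$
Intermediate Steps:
$o{\left(S,v \right)} = -1 - 3 S$
$L = 182$ ($L = 15 \cdot 12 - -2 = 180 + \left(-1 + 3\right) = 180 + 2 = 182$)
$\frac{-1709 + 4296}{-3509 + L} = \frac{-1709 + 4296}{-3509 + 182} = \frac{2587}{-3327} = 2587 \left(- \frac{1}{3327}\right) = - \frac{2587}{3327}$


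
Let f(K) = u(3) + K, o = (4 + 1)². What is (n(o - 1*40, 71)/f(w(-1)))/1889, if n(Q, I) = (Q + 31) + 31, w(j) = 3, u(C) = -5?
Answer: -47/3778 ≈ -0.012440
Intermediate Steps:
o = 25 (o = 5² = 25)
n(Q, I) = 62 + Q (n(Q, I) = (31 + Q) + 31 = 62 + Q)
f(K) = -5 + K
(n(o - 1*40, 71)/f(w(-1)))/1889 = ((62 + (25 - 1*40))/(-5 + 3))/1889 = ((62 + (25 - 40))/(-2))*(1/1889) = ((62 - 15)*(-½))*(1/1889) = (47*(-½))*(1/1889) = -47/2*1/1889 = -47/3778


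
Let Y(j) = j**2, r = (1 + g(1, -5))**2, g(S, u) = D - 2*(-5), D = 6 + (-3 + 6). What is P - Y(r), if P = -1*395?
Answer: -160395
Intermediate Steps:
D = 9 (D = 6 + 3 = 9)
g(S, u) = 19 (g(S, u) = 9 - 2*(-5) = 9 + 10 = 19)
r = 400 (r = (1 + 19)**2 = 20**2 = 400)
P = -395
P - Y(r) = -395 - 1*400**2 = -395 - 1*160000 = -395 - 160000 = -160395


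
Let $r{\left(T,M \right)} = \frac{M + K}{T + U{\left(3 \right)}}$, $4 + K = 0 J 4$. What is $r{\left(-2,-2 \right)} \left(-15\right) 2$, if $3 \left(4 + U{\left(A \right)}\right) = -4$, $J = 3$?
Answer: $- \frac{270}{11} \approx -24.545$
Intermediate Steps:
$K = -4$ ($K = -4 + 0 \cdot 3 \cdot 4 = -4 + 0 \cdot 4 = -4 + 0 = -4$)
$U{\left(A \right)} = - \frac{16}{3}$ ($U{\left(A \right)} = -4 + \frac{1}{3} \left(-4\right) = -4 - \frac{4}{3} = - \frac{16}{3}$)
$r{\left(T,M \right)} = \frac{-4 + M}{- \frac{16}{3} + T}$ ($r{\left(T,M \right)} = \frac{M - 4}{T - \frac{16}{3}} = \frac{-4 + M}{- \frac{16}{3} + T}$)
$r{\left(-2,-2 \right)} \left(-15\right) 2 = \frac{3 \left(-4 - 2\right)}{-16 + 3 \left(-2\right)} \left(-15\right) 2 = 3 \frac{1}{-16 - 6} \left(-6\right) \left(-15\right) 2 = 3 \frac{1}{-22} \left(-6\right) \left(-15\right) 2 = 3 \left(- \frac{1}{22}\right) \left(-6\right) \left(-15\right) 2 = \frac{9}{11} \left(-15\right) 2 = \left(- \frac{135}{11}\right) 2 = - \frac{270}{11}$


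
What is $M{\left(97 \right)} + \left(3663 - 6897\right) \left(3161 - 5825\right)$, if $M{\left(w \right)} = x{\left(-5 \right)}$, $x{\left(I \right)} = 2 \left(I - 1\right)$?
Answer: $8615364$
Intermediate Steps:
$x{\left(I \right)} = -2 + 2 I$ ($x{\left(I \right)} = 2 \left(-1 + I\right) = -2 + 2 I$)
$M{\left(w \right)} = -12$ ($M{\left(w \right)} = -2 + 2 \left(-5\right) = -2 - 10 = -12$)
$M{\left(97 \right)} + \left(3663 - 6897\right) \left(3161 - 5825\right) = -12 + \left(3663 - 6897\right) \left(3161 - 5825\right) = -12 - -8615376 = -12 + 8615376 = 8615364$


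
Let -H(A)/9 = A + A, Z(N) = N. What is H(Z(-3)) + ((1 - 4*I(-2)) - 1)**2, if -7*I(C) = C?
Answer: 2710/49 ≈ 55.306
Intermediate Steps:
I(C) = -C/7
H(A) = -18*A (H(A) = -9*(A + A) = -18*A)
H(Z(-3)) + ((1 - 4*I(-2)) - 1)**2 = -18*(-3) + ((1 - (-4)*(-2)/7) - 1)**2 = 54 + ((1 - 4*2/7) - 1)**2 = 54 + ((1 - 8/7) - 1)**2 = 54 + (-1/7 - 1)**2 = 54 + (-8/7)**2 = 54 + 64/49 = 2710/49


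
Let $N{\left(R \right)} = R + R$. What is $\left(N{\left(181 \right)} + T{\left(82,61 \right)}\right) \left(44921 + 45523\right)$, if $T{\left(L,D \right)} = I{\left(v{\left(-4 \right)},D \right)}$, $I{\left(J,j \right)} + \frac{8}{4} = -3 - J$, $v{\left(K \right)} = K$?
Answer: $32650284$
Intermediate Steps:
$I{\left(J,j \right)} = -5 - J$ ($I{\left(J,j \right)} = -2 - \left(3 + J\right) = -5 - J$)
$T{\left(L,D \right)} = -1$ ($T{\left(L,D \right)} = -5 - -4 = -5 + 4 = -1$)
$N{\left(R \right)} = 2 R$
$\left(N{\left(181 \right)} + T{\left(82,61 \right)}\right) \left(44921 + 45523\right) = \left(2 \cdot 181 - 1\right) \left(44921 + 45523\right) = \left(362 - 1\right) 90444 = 361 \cdot 90444 = 32650284$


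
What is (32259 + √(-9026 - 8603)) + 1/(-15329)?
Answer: 494498210/15329 + 17*I*√61 ≈ 32259.0 + 132.77*I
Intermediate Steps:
(32259 + √(-9026 - 8603)) + 1/(-15329) = (32259 + √(-17629)) - 1/15329 = (32259 + 17*I*√61) - 1/15329 = 494498210/15329 + 17*I*√61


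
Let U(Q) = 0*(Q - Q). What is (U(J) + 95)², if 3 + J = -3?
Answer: 9025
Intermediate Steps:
J = -6 (J = -3 - 3 = -6)
U(Q) = 0 (U(Q) = 0*0 = 0)
(U(J) + 95)² = (0 + 95)² = 95² = 9025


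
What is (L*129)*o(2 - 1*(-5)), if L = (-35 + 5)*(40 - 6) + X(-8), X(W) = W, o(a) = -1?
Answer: 132612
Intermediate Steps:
L = -1028 (L = (-35 + 5)*(40 - 6) - 8 = -30*34 - 8 = -1020 - 8 = -1028)
(L*129)*o(2 - 1*(-5)) = -1028*129*(-1) = -132612*(-1) = 132612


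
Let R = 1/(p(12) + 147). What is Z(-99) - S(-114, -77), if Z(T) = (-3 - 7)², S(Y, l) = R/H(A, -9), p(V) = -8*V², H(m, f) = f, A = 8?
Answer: 904499/9045 ≈ 100.00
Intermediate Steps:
R = -1/1005 (R = 1/(-8*12² + 147) = 1/(-8*144 + 147) = 1/(-1152 + 147) = 1/(-1005) = -1/1005 ≈ -0.00099503)
S(Y, l) = 1/9045 (S(Y, l) = -1/1005/(-9) = -1/1005*(-⅑) = 1/9045)
Z(T) = 100 (Z(T) = (-10)² = 100)
Z(-99) - S(-114, -77) = 100 - 1*1/9045 = 100 - 1/9045 = 904499/9045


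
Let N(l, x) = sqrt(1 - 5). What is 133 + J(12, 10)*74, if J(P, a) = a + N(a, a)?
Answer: 873 + 148*I ≈ 873.0 + 148.0*I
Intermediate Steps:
N(l, x) = 2*I (N(l, x) = sqrt(-4) = 2*I)
J(P, a) = a + 2*I
133 + J(12, 10)*74 = 133 + (10 + 2*I)*74 = 133 + (740 + 148*I) = 873 + 148*I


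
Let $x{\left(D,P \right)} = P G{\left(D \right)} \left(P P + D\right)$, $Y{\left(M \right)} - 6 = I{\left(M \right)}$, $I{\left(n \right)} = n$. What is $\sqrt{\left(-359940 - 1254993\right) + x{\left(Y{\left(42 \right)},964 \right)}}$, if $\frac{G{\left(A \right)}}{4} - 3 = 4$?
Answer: $\sqrt{25083238315} \approx 1.5838 \cdot 10^{5}$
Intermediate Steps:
$G{\left(A \right)} = 28$ ($G{\left(A \right)} = 12 + 4 \cdot 4 = 12 + 16 = 28$)
$Y{\left(M \right)} = 6 + M$
$x{\left(D,P \right)} = 28 P \left(D + P^{2}\right)$ ($x{\left(D,P \right)} = P 28 \left(P P + D\right) = 28 P \left(P^{2} + D\right) = 28 P \left(D + P^{2}\right)$)
$\sqrt{\left(-359940 - 1254993\right) + x{\left(Y{\left(42 \right)},964 \right)}} = \sqrt{\left(-359940 - 1254993\right) + 28 \cdot 964 \left(\left(6 + 42\right) + 964^{2}\right)} = \sqrt{\left(-359940 - 1254993\right) + 28 \cdot 964 \left(48 + 929296\right)} = \sqrt{-1614933 + 28 \cdot 964 \cdot 929344} = \sqrt{-1614933 + 25084853248} = \sqrt{25083238315}$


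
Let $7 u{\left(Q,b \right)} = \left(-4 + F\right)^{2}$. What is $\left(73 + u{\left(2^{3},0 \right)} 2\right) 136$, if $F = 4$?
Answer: $9928$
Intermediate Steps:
$u{\left(Q,b \right)} = 0$ ($u{\left(Q,b \right)} = \frac{\left(-4 + 4\right)^{2}}{7} = \frac{0^{2}}{7} = \frac{1}{7} \cdot 0 = 0$)
$\left(73 + u{\left(2^{3},0 \right)} 2\right) 136 = \left(73 + 0 \cdot 2\right) 136 = \left(73 + 0\right) 136 = 73 \cdot 136 = 9928$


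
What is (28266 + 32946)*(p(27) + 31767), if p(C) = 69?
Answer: 1948745232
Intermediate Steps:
(28266 + 32946)*(p(27) + 31767) = (28266 + 32946)*(69 + 31767) = 61212*31836 = 1948745232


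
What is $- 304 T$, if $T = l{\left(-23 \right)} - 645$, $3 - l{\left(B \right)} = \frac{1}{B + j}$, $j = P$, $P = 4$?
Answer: $195152$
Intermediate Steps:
$j = 4$
$l{\left(B \right)} = 3 - \frac{1}{4 + B}$ ($l{\left(B \right)} = 3 - \frac{1}{B + 4} = 3 - \frac{1}{4 + B}$)
$T = - \frac{12197}{19}$ ($T = \frac{11 + 3 \left(-23\right)}{4 - 23} - 645 = \frac{11 - 69}{-19} - 645 = \left(- \frac{1}{19}\right) \left(-58\right) - 645 = \frac{58}{19} - 645 = - \frac{12197}{19} \approx -641.95$)
$- 304 T = \left(-304\right) \left(- \frac{12197}{19}\right) = 195152$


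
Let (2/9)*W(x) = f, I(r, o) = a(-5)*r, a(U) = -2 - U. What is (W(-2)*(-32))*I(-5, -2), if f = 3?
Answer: 6480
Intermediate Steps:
I(r, o) = 3*r (I(r, o) = (-2 - 1*(-5))*r = (-2 + 5)*r = 3*r)
W(x) = 27/2 (W(x) = (9/2)*3 = 27/2)
(W(-2)*(-32))*I(-5, -2) = ((27/2)*(-32))*(3*(-5)) = -432*(-15) = 6480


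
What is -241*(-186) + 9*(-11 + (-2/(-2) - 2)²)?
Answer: 44736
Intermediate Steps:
-241*(-186) + 9*(-11 + (-2/(-2) - 2)²) = 44826 + 9*(-11 + (-2*(-½) - 2)²) = 44826 + 9*(-11 + (1 - 2)²) = 44826 + 9*(-11 + (-1)²) = 44826 + 9*(-11 + 1) = 44826 + 9*(-10) = 44826 - 90 = 44736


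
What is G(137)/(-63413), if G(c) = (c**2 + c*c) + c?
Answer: -37675/63413 ≈ -0.59412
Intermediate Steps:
G(c) = c + 2*c**2 (G(c) = (c**2 + c**2) + c = 2*c**2 + c = c + 2*c**2)
G(137)/(-63413) = (137*(1 + 2*137))/(-63413) = (137*(1 + 274))*(-1/63413) = (137*275)*(-1/63413) = 37675*(-1/63413) = -37675/63413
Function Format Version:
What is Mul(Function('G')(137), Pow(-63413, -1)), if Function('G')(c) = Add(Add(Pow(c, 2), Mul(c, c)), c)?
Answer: Rational(-37675, 63413) ≈ -0.59412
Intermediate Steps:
Function('G')(c) = Add(c, Mul(2, Pow(c, 2))) (Function('G')(c) = Add(Add(Pow(c, 2), Pow(c, 2)), c) = Add(Mul(2, Pow(c, 2)), c) = Add(c, Mul(2, Pow(c, 2))))
Mul(Function('G')(137), Pow(-63413, -1)) = Mul(Mul(137, Add(1, Mul(2, 137))), Pow(-63413, -1)) = Mul(Mul(137, Add(1, 274)), Rational(-1, 63413)) = Mul(Mul(137, 275), Rational(-1, 63413)) = Mul(37675, Rational(-1, 63413)) = Rational(-37675, 63413)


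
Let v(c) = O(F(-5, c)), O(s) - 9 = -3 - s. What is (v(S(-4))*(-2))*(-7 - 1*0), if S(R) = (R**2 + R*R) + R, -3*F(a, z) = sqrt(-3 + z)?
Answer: 322/3 ≈ 107.33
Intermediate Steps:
F(a, z) = -sqrt(-3 + z)/3
O(s) = 6 - s (O(s) = 9 + (-3 - s) = 6 - s)
S(R) = R + 2*R**2 (S(R) = (R**2 + R**2) + R = 2*R**2 + R = R + 2*R**2)
v(c) = 6 + sqrt(-3 + c)/3 (v(c) = 6 - (-1)*sqrt(-3 + c)/3 = 6 + sqrt(-3 + c)/3)
(v(S(-4))*(-2))*(-7 - 1*0) = ((6 + sqrt(-3 - 4*(1 + 2*(-4)))/3)*(-2))*(-7 - 1*0) = ((6 + sqrt(-3 - 4*(1 - 8))/3)*(-2))*(-7 + 0) = ((6 + sqrt(-3 - 4*(-7))/3)*(-2))*(-7) = ((6 + sqrt(-3 + 28)/3)*(-2))*(-7) = ((6 + sqrt(25)/3)*(-2))*(-7) = ((6 + (1/3)*5)*(-2))*(-7) = ((6 + 5/3)*(-2))*(-7) = ((23/3)*(-2))*(-7) = -46/3*(-7) = 322/3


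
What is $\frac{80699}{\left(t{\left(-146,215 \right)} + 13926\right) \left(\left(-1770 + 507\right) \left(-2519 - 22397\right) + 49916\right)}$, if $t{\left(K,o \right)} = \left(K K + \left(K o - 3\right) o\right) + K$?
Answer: $- \frac{80699}{211629960346776} \approx -3.8132 \cdot 10^{-10}$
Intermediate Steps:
$t{\left(K,o \right)} = K + K^{2} + o \left(-3 + K o\right)$ ($t{\left(K,o \right)} = \left(K^{2} + \left(-3 + K o\right) o\right) + K = \left(K^{2} + o \left(-3 + K o\right)\right) + K = K + K^{2} + o \left(-3 + K o\right)$)
$\frac{80699}{\left(t{\left(-146,215 \right)} + 13926\right) \left(\left(-1770 + 507\right) \left(-2519 - 22397\right) + 49916\right)} = \frac{80699}{\left(\left(-146 + \left(-146\right)^{2} - 645 - 146 \cdot 215^{2}\right) + 13926\right) \left(\left(-1770 + 507\right) \left(-2519 - 22397\right) + 49916\right)} = \frac{80699}{\left(\left(-146 + 21316 - 645 - 6748850\right) + 13926\right) \left(\left(-1263\right) \left(-24916\right) + 49916\right)} = \frac{80699}{\left(\left(-146 + 21316 - 645 - 6748850\right) + 13926\right) \left(31468908 + 49916\right)} = \frac{80699}{\left(-6728325 + 13926\right) 31518824} = \frac{80699}{\left(-6714399\right) 31518824} = \frac{80699}{-211629960346776} = 80699 \left(- \frac{1}{211629960346776}\right) = - \frac{80699}{211629960346776}$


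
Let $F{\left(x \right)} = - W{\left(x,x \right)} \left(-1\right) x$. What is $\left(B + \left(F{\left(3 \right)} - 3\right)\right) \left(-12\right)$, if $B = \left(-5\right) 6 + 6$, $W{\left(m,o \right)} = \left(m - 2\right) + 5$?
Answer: $108$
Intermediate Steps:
$W{\left(m,o \right)} = 3 + m$ ($W{\left(m,o \right)} = \left(-2 + m\right) + 5 = 3 + m$)
$F{\left(x \right)} = - x \left(-3 - x\right)$ ($F{\left(x \right)} = - \left(3 + x\right) \left(-1\right) x = - \left(-3 - x\right) x = - x \left(-3 - x\right)$)
$B = -24$ ($B = -30 + 6 = -24$)
$\left(B + \left(F{\left(3 \right)} - 3\right)\right) \left(-12\right) = \left(-24 - \left(3 - 3 \left(3 + 3\right)\right)\right) \left(-12\right) = \left(-24 + \left(3 \cdot 6 - 3\right)\right) \left(-12\right) = \left(-24 + \left(18 - 3\right)\right) \left(-12\right) = \left(-24 + 15\right) \left(-12\right) = \left(-9\right) \left(-12\right) = 108$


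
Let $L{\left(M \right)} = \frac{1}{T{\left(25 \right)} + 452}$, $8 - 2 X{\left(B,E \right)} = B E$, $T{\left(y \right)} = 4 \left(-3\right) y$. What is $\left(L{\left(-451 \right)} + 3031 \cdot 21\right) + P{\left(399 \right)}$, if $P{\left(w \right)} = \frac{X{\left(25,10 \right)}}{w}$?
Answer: $\frac{203173045}{3192} \approx 63651.0$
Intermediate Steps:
$T{\left(y \right)} = - 12 y$
$X{\left(B,E \right)} = 4 - \frac{B E}{2}$
$L{\left(M \right)} = \frac{1}{152}$ ($L{\left(M \right)} = \frac{1}{\left(-12\right) 25 + 452} = \frac{1}{-300 + 452} = \frac{1}{152}$)
$P{\left(w \right)} = - \frac{121}{w}$ ($P{\left(w \right)} = \frac{4 - \frac{25}{2} \cdot 10}{w} = \frac{4 - 125}{w} = - \frac{121}{w}$)
$\left(L{\left(-451 \right)} + 3031 \cdot 21\right) + P{\left(399 \right)} = \left(\frac{1}{152} + 3031 \cdot 21\right) - \frac{121}{399} = \left(\frac{1}{152} + 63651\right) - \frac{121}{399} = \frac{9674953}{152} - \frac{121}{399} = \frac{203173045}{3192}$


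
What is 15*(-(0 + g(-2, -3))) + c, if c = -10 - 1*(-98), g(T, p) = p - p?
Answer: 88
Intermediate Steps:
g(T, p) = 0
c = 88 (c = -10 + 98 = 88)
15*(-(0 + g(-2, -3))) + c = 15*(-(0 + 0)) + 88 = 15*(-1*0) + 88 = 15*0 + 88 = 0 + 88 = 88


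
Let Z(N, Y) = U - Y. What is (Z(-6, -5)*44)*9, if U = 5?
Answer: 3960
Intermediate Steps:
Z(N, Y) = 5 - Y
(Z(-6, -5)*44)*9 = ((5 - 1*(-5))*44)*9 = ((5 + 5)*44)*9 = (10*44)*9 = 440*9 = 3960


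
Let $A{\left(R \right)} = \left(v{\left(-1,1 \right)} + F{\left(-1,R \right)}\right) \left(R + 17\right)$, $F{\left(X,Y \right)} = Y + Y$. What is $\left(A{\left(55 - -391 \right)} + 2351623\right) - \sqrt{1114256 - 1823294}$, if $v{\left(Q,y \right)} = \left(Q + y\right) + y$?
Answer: $2765082 - 3 i \sqrt{78782} \approx 2.7651 \cdot 10^{6} - 842.04 i$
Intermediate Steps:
$F{\left(X,Y \right)} = 2 Y$
$v{\left(Q,y \right)} = Q + 2 y$
$A{\left(R \right)} = \left(1 + 2 R\right) \left(17 + R\right)$ ($A{\left(R \right)} = \left(\left(-1 + 2 \cdot 1\right) + 2 R\right) \left(R + 17\right) = \left(\left(-1 + 2\right) + 2 R\right) \left(17 + R\right) = \left(1 + 2 R\right) \left(17 + R\right)$)
$\left(A{\left(55 - -391 \right)} + 2351623\right) - \sqrt{1114256 - 1823294} = \left(\left(17 + 2 \left(55 - -391\right)^{2} + 35 \left(55 - -391\right)\right) + 2351623\right) - \sqrt{1114256 - 1823294} = \left(\left(17 + 2 \left(55 + 391\right)^{2} + 35 \left(55 + 391\right)\right) + 2351623\right) - \sqrt{-709038} = \left(\left(17 + 2 \cdot 446^{2} + 35 \cdot 446\right) + 2351623\right) - 3 i \sqrt{78782} = \left(\left(17 + 2 \cdot 198916 + 15610\right) + 2351623\right) - 3 i \sqrt{78782} = \left(\left(17 + 397832 + 15610\right) + 2351623\right) - 3 i \sqrt{78782} = \left(413459 + 2351623\right) - 3 i \sqrt{78782} = 2765082 - 3 i \sqrt{78782}$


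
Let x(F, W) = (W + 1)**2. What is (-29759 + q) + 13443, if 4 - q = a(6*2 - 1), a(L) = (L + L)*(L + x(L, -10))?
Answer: -18336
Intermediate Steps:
x(F, W) = (1 + W)**2
a(L) = 2*L*(81 + L) (a(L) = (L + L)*(L + (1 - 10)**2) = (2*L)*(L + (-9)**2) = (2*L)*(L + 81) = (2*L)*(81 + L) = 2*L*(81 + L))
q = -2020 (q = 4 - 2*(6*2 - 1)*(81 + (6*2 - 1)) = 4 - 2*(12 - 1)*(81 + (12 - 1)) = 4 - 2*11*(81 + 11) = 4 - 2*11*92 = 4 - 1*2024 = 4 - 2024 = -2020)
(-29759 + q) + 13443 = (-29759 - 2020) + 13443 = -31779 + 13443 = -18336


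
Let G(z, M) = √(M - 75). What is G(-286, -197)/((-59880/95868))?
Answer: -15978*I*√17/2495 ≈ -26.404*I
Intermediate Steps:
G(z, M) = √(-75 + M)
G(-286, -197)/((-59880/95868)) = √(-75 - 197)/((-59880/95868)) = √(-272)/((-59880*1/95868)) = (4*I*√17)/(-4990/7989) = (4*I*√17)*(-7989/4990) = -15978*I*√17/2495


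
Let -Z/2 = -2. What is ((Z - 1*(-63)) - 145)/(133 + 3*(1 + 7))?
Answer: -78/157 ≈ -0.49682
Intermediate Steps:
Z = 4 (Z = -2*(-2) = 4)
((Z - 1*(-63)) - 145)/(133 + 3*(1 + 7)) = ((4 - 1*(-63)) - 145)/(133 + 3*(1 + 7)) = ((4 + 63) - 145)/(133 + 3*8) = (67 - 145)/(133 + 24) = -78/157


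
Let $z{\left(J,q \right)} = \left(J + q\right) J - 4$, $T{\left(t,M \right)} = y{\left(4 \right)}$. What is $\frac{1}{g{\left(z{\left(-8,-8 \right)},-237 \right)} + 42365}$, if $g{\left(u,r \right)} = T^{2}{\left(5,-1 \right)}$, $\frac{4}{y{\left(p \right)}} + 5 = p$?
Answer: $\frac{1}{42381} \approx 2.3595 \cdot 10^{-5}$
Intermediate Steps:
$y{\left(p \right)} = \frac{4}{-5 + p}$
$T{\left(t,M \right)} = -4$ ($T{\left(t,M \right)} = \frac{4}{-5 + 4} = \frac{4}{-1} = 4 \left(-1\right) = -4$)
$z{\left(J,q \right)} = -4 + J \left(J + q\right)$ ($z{\left(J,q \right)} = J \left(J + q\right) - 4 = -4 + J \left(J + q\right)$)
$g{\left(u,r \right)} = 16$ ($g{\left(u,r \right)} = \left(-4\right)^{2} = 16$)
$\frac{1}{g{\left(z{\left(-8,-8 \right)},-237 \right)} + 42365} = \frac{1}{16 + 42365} = \frac{1}{42381}$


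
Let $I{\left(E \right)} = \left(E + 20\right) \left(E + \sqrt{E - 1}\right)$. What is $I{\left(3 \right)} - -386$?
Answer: $455 + 23 \sqrt{2} \approx 487.53$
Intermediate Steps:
$I{\left(E \right)} = \left(20 + E\right) \left(E + \sqrt{-1 + E}\right)$
$I{\left(3 \right)} - -386 = \left(3^{2} + 20 \cdot 3 + 20 \sqrt{-1 + 3} + 3 \sqrt{-1 + 3}\right) - -386 = \left(9 + 60 + 20 \sqrt{2} + 3 \sqrt{2}\right) + 386 = \left(69 + 23 \sqrt{2}\right) + 386 = 455 + 23 \sqrt{2}$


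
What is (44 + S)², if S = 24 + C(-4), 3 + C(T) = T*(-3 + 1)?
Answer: 5329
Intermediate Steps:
C(T) = -3 - 2*T (C(T) = -3 + T*(-3 + 1) = -3 + T*(-2) = -3 - 2*T)
S = 29 (S = 24 + (-3 - 2*(-4)) = 24 + (-3 + 8) = 24 + 5 = 29)
(44 + S)² = (44 + 29)² = 73² = 5329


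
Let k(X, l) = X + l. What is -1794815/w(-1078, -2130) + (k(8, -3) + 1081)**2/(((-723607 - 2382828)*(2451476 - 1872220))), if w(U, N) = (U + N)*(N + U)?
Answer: -403705017657001243/2314789714308802880 ≈ -0.17440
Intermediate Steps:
w(U, N) = (N + U)**2 (w(U, N) = (N + U)*(N + U) = (N + U)**2)
-1794815/w(-1078, -2130) + (k(8, -3) + 1081)**2/(((-723607 - 2382828)*(2451476 - 1872220))) = -1794815/(-2130 - 1078)**2 + ((8 - 3) + 1081)**2/(((-723607 - 2382828)*(2451476 - 1872220))) = -1794815/((-3208)**2) + (5 + 1081)**2/((-3106435*579256)) = -1794815/10291264 + 1086**2/(-1799421112360) = -1794815*1/10291264 + 1179396*(-1/1799421112360) = -1794815/10291264 - 294849/449855278090 = -403705017657001243/2314789714308802880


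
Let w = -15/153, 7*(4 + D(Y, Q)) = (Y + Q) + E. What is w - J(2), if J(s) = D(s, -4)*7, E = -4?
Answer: 1729/51 ≈ 33.902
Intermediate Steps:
D(Y, Q) = -32/7 + Q/7 + Y/7 (D(Y, Q) = -4 + ((Y + Q) - 4)/7 = -4 + ((Q + Y) - 4)/7 = -4 + (-4 + Q + Y)/7 = -4 + (-4/7 + Q/7 + Y/7) = -32/7 + Q/7 + Y/7)
J(s) = -36 + s (J(s) = (-32/7 + (1/7)*(-4) + s/7)*7 = (-32/7 - 4/7 + s/7)*7 = (-36/7 + s/7)*7 = -36 + s)
w = -5/51 (w = -15*1/153 = -5/51 ≈ -0.098039)
w - J(2) = -5/51 - (-36 + 2) = -5/51 - 1*(-34) = -5/51 + 34 = 1729/51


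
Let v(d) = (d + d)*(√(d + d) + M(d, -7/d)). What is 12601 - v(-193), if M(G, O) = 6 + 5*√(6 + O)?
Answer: 14917 + 10*√224845 + 386*I*√386 ≈ 19659.0 + 7583.7*I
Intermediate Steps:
v(d) = 2*d*(6 + 5*√(6 - 7/d) + √2*√d) (v(d) = (d + d)*(√(d + d) + (6 + 5*√(6 - 7/d))) = (2*d)*(√(2*d) + (6 + 5*√(6 - 7/d))) = (2*d)*(√2*√d + (6 + 5*√(6 - 7/d))) = (2*d)*(6 + 5*√(6 - 7/d) + √2*√d) = 2*d*(6 + 5*√(6 - 7/d) + √2*√d))
12601 - v(-193) = 12601 - (2*(-193)*(6 + 5*√((-7 + 6*(-193))/(-193))) + 2*√2*(-193)^(3/2)) = 12601 - (2*(-193)*(6 + 5*√(-(-7 - 1158)/193)) + 2*√2*(-193*I*√193)) = 12601 - (2*(-193)*(6 + 5*√(-1/193*(-1165))) - 386*I*√386) = 12601 - (2*(-193)*(6 + 5*√(1165/193)) - 386*I*√386) = 12601 - (2*(-193)*(6 + 5*(√224845/193)) - 386*I*√386) = 12601 - (2*(-193)*(6 + 5*√224845/193) - 386*I*√386) = 12601 - ((-2316 - 10*√224845) - 386*I*√386) = 12601 - (-2316 - 10*√224845 - 386*I*√386) = 12601 + (2316 + 10*√224845 + 386*I*√386) = 14917 + 10*√224845 + 386*I*√386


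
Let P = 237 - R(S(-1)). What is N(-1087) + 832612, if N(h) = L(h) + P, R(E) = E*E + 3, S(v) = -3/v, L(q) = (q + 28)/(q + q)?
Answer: 1810588697/2174 ≈ 8.3284e+5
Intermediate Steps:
L(q) = (28 + q)/(2*q) (L(q) = (28 + q)/((2*q)) = (28 + q)*(1/(2*q)) = (28 + q)/(2*q))
R(E) = 3 + E**2 (R(E) = E**2 + 3 = 3 + E**2)
P = 225 (P = 237 - (3 + (-3/(-1))**2) = 237 - (3 + (-3*(-1))**2) = 237 - (3 + 3**2) = 237 - (3 + 9) = 237 - 1*12 = 237 - 12 = 225)
N(h) = 225 + (28 + h)/(2*h) (N(h) = (28 + h)/(2*h) + 225 = 225 + (28 + h)/(2*h))
N(-1087) + 832612 = (451/2 + 14/(-1087)) + 832612 = (451/2 + 14*(-1/1087)) + 832612 = (451/2 - 14/1087) + 832612 = 490209/2174 + 832612 = 1810588697/2174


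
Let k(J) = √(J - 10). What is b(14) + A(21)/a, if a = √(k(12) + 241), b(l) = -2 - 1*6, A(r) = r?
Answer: -8 + 21/√(241 + √2) ≈ -6.6512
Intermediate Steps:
b(l) = -8 (b(l) = -2 - 6 = -8)
k(J) = √(-10 + J)
a = √(241 + √2) (a = √(√(-10 + 12) + 241) = √(√2 + 241) = √(241 + √2) ≈ 15.570)
b(14) + A(21)/a = -8 + 21/(√(241 + √2)) = -8 + 21/√(241 + √2)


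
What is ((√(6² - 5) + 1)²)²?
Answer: (1 + √31)⁴ ≈ 1860.7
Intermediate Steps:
((√(6² - 5) + 1)²)² = ((√(36 - 5) + 1)²)² = ((√31 + 1)²)² = ((1 + √31)²)² = (1 + √31)⁴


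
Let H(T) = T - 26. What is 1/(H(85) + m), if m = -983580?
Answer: -1/983521 ≈ -1.0168e-6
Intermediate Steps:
H(T) = -26 + T
1/(H(85) + m) = 1/((-26 + 85) - 983580) = 1/(59 - 983580) = 1/(-983521) = -1/983521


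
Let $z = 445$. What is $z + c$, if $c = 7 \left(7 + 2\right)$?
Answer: $508$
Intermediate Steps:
$c = 63$ ($c = 7 \cdot 9 = 63$)
$z + c = 445 + 63 = 508$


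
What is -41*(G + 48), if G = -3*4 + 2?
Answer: -1558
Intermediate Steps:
G = -10 (G = -12 + 2 = -10)
-41*(G + 48) = -41*(-10 + 48) = -41*38 = -1558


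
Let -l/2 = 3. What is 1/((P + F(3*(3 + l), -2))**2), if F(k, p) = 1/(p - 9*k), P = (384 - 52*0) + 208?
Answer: 6241/2187339361 ≈ 2.8532e-6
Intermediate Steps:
l = -6 (l = -2*3 = -6)
P = 592 (P = (384 + 0) + 208 = 384 + 208 = 592)
1/((P + F(3*(3 + l), -2))**2) = 1/((592 + 1/(-2 - 27*(3 - 6)))**2) = 1/((592 + 1/(-2 - 27*(-3)))**2) = 1/((592 + 1/(-2 - 9*(-9)))**2) = 1/((592 + 1/(-2 + 81))**2) = 1/((592 + 1/79)**2) = 1/((46769/79)**2) = 1/(2187339361/6241) = 6241/2187339361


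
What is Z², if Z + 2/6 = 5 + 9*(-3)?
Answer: 4489/9 ≈ 498.78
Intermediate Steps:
Z = -67/3 (Z = -⅓ + (5 + 9*(-3)) = -⅓ + (5 - 27) = -⅓ - 22 = -67/3 ≈ -22.333)
Z² = (-67/3)² = 4489/9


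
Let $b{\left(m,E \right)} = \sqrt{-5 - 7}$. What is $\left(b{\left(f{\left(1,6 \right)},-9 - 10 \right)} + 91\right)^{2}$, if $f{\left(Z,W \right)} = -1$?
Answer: $8269 + 364 i \sqrt{3} \approx 8269.0 + 630.47 i$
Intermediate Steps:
$b{\left(m,E \right)} = 2 i \sqrt{3}$ ($b{\left(m,E \right)} = \sqrt{-12} = 2 i \sqrt{3}$)
$\left(b{\left(f{\left(1,6 \right)},-9 - 10 \right)} + 91\right)^{2} = \left(2 i \sqrt{3} + 91\right)^{2} = \left(91 + 2 i \sqrt{3}\right)^{2}$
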